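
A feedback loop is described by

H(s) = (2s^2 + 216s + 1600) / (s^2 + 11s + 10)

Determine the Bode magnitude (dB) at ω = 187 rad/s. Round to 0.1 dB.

7.1 dB

Substitute s = j187:
Numerator: 2(j187)^2 + 216(j187) + 1600 = -68338 + j40392
Denominator: (j187)^2 + 11(j187) + 10 = -34959 + j2057
|N| = √(68338² + 40392²) ≈ 79383, ∠N ≈ 149.41°
|D| = √(34959² + 2057²) ≈ 35019, ∠D ≈ 176.63°
|H| = 79383 / 35019 ≈ 2.2669
Gain = 20 log₁₀(2.2669) ≈ 7.11 dB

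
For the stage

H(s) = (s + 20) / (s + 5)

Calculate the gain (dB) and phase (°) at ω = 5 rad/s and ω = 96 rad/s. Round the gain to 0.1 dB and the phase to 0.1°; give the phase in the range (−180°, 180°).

At s = jω = j5:
zero (s+20): 20 + j5 → |·| = √(20²+5²) = √425 ≈ 20.616, ∠ = arctan(5/20) ≈ 14.04°
pole (s+5): 5 + j5 → |·| = √(5²+5²) = √50 ≈ 7.0711, ∠ = arctan(5/5) ≈ 45.00°
|H| = 1 · 20.616 / 7.0711 ≈ 2.9155
Gain = 20 log₁₀(2.9155) ≈ 9.29 dB
∠H = 14.04° − 45.00° = -30.96°

At s = jω = j96:
zero (s+20): 20 + j96 → |·| = √(20²+96²) = √9616 ≈ 98.061, ∠ = arctan(96/20) ≈ 78.23°
pole (s+5): 5 + j96 → |·| = √(5²+96²) = √9241 ≈ 96.13, ∠ = arctan(96/5) ≈ 87.02°
|H| = 1 · 98.061 / 96.13 ≈ 1.0201
Gain = 20 log₁₀(1.0201) ≈ 0.17 dB
∠H = 78.23° − 87.02° = -8.79°

ω = 5: 9.3 dB, -31.0°; ω = 96: 0.2 dB, -8.8°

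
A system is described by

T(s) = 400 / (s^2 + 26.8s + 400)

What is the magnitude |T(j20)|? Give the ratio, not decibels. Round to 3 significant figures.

At s = jω = j20:
quadratic: (j20)² + 26.8·j20 + 400 = 0 + j536 → |·| ≈ 536, ∠ ≈ 90.00°
|T| = 400 / 536 ≈ 0.74627

0.746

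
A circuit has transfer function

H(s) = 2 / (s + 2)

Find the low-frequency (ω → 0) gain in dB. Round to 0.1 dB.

H(0) = 2 / 2 = 1
20 log₁₀(1) ≈ 0.00 dB

0.0 dB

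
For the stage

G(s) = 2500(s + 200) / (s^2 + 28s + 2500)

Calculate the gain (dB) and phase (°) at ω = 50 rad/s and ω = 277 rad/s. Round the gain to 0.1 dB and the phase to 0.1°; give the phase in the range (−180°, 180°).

At s = jω = j50:
zero (s+200): 200 + j50 → |·| = √(200²+50²) = √42500 ≈ 206.16, ∠ = arctan(50/200) ≈ 14.04°
quadratic: (j50)² + 28·j50 + 2500 = 0 + j1400 → |·| ≈ 1400, ∠ ≈ 90.00°
|G| = 2500 · 206.16 / 1400 ≈ 368.14
Gain = 20 log₁₀(368.14) ≈ 51.32 dB
∠G = 14.04° − 90.00° = -75.96°

At s = jω = j277:
zero (s+200): 200 + j277 → |·| = √(200²+277²) = √116729 ≈ 341.66, ∠ = arctan(277/200) ≈ 54.17°
quadratic: (j277)² + 28·j277 + 2500 = -74229 + j7756 → |·| ≈ 74633, ∠ ≈ 174.03°
|G| = 2500 · 341.66 / 74633 ≈ 11.445
Gain = 20 log₁₀(11.445) ≈ 21.17 dB
∠G = 54.17° − 174.03° = -119.86°

ω = 50: 51.3 dB, -76.0°; ω = 277: 21.2 dB, -119.9°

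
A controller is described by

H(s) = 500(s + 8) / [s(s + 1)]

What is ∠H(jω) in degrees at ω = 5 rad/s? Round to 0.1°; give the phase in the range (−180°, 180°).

At s = jω = j5:
zero (s+8): 8 + j5 → |·| = √(8²+5²) = √89 ≈ 9.434, ∠ = arctan(5/8) ≈ 32.01°
pole (s+1): 1 + j5 → |·| = √(1²+5²) = √26 ≈ 5.099, ∠ = arctan(5/1) ≈ 78.69°
pole at origin: |s| = 5, ∠ = 90.00° (in denominator)
∠H = 32.01° − 168.69° = -136.68°

-136.7°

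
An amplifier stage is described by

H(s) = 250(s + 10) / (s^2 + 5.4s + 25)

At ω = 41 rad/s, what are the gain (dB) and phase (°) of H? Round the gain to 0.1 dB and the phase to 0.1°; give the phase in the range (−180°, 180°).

At s = jω = j41:
zero (s+10): 10 + j41 → |·| = √(10²+41²) = √1781 ≈ 42.202, ∠ = arctan(41/10) ≈ 76.29°
quadratic: (j41)² + 5.4·j41 + 25 = -1656 + j221.4 → |·| ≈ 1670.7, ∠ ≈ 172.38°
|H| = 250 · 42.202 / 1670.7 ≈ 6.315
Gain = 20 log₁₀(6.315) ≈ 16.01 dB
∠H = 76.29° − 172.38° = -96.09°

16.0 dB, -96.1°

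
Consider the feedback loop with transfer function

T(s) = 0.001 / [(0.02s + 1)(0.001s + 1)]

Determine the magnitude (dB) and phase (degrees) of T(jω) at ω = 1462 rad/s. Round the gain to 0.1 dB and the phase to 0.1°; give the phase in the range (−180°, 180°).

At ω = 1462 rad/s:
pole (1 + j1462·0.02) = 1 + j29.24 → |·| ≈ 29.257, ∠ ≈ 88.04°
pole (1 + j1462·0.001) = 1 + j1.462 → |·| ≈ 1.7713, ∠ ≈ 55.63°
|T| = 0.001 · 1 / (29.257 · 1.7713) ≈ 1.9296e-05
Gain = 20 log₁₀(1.9296e-05) ≈ -94.29 dB
∠T = (0°) − (88.04° + 55.63°) = -143.67°

-94.3 dB, -143.7°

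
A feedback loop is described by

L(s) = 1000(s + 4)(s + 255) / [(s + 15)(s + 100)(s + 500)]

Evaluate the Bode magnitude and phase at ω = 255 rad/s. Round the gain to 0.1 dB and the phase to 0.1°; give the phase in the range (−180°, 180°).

7.4 dB, -48.1°

At s = jω = j255:
zero (s+4): 4 + j255 → |·| = √(4²+255²) = √65041 ≈ 255.03, ∠ = arctan(255/4) ≈ 89.10°
zero (s+255): 255 + j255 → |·| = √(255²+255²) = √130050 ≈ 360.62, ∠ = arctan(255/255) ≈ 45.00°
pole (s+15): 15 + j255 → |·| = √(15²+255²) = √65250 ≈ 255.44, ∠ = arctan(255/15) ≈ 86.63°
pole (s+100): 100 + j255 → |·| = √(100²+255²) = √75025 ≈ 273.91, ∠ = arctan(255/100) ≈ 68.59°
pole (s+500): 500 + j255 → |·| = √(500²+255²) = √315025 ≈ 561.27, ∠ = arctan(255/500) ≈ 27.02°
|L| = 1000 · 91969 / 3.9271e+07 ≈ 2.3419
Gain = 20 log₁₀(2.3419) ≈ 7.39 dB
∠L = 134.10° − 182.24° = -48.14°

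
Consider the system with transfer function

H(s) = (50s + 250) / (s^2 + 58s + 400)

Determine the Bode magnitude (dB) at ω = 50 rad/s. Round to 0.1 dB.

-3.1 dB

Substitute s = j50:
Numerator: 50(j50) + 250 = 250 + j2500
Denominator: (j50)^2 + 58(j50) + 400 = -2100 + j2900
|N| = √(250² + 2500²) ≈ 2512.5, ∠N ≈ 84.29°
|D| = √(2100² + 2900²) ≈ 3580.5, ∠D ≈ 125.91°
|H| = 2512.5 / 3580.5 ≈ 0.70172
Gain = 20 log₁₀(0.70172) ≈ -3.08 dB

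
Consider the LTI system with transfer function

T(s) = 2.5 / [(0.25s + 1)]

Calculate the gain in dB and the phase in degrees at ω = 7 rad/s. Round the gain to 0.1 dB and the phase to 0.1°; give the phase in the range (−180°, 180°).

1.9 dB, -60.3°

At ω = 7 rad/s:
pole (1 + j7·0.25) = 1 + j1.75 → |·| ≈ 2.0156, ∠ ≈ 60.26°
|T| = 2.5 · 1 / (2.0156) ≈ 1.2403
Gain = 20 log₁₀(1.2403) ≈ 1.87 dB
∠T = (0°) − (60.26°) = -60.26°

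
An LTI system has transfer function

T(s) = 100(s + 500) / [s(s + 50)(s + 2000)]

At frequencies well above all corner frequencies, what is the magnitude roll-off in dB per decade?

Each pole contributes −20 dB/decade at high frequency; each zero contributes +20 dB/decade.
Net: 1 zero(s) − 3 pole(s) → -40 dB/decade.

-40 dB/decade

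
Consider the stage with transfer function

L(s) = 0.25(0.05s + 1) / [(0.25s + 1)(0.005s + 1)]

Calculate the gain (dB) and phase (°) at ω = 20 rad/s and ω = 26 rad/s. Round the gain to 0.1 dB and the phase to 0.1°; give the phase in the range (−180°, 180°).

ω = 20: -23.2 dB, -39.4°; ω = 26: -24.2 dB, -36.2°

At ω = 20 rad/s:
zero (1 + j20·0.05) = 1 + j1 → |·| ≈ 1.4142, ∠ ≈ 45.00°
pole (1 + j20·0.25) = 1 + j5 → |·| ≈ 5.099, ∠ ≈ 78.69°
pole (1 + j20·0.005) = 1 + j0.1 → |·| ≈ 1.005, ∠ ≈ 5.71°
|L| = 0.25 · 1.4142 / (5.099 · 1.005) ≈ 0.068992
Gain = 20 log₁₀(0.068992) ≈ -23.22 dB
∠L = (45.00°) − (78.69° + 5.71°) = -39.40°

At ω = 26 rad/s:
zero (1 + j26·0.05) = 1 + j1.3 → |·| ≈ 1.6401, ∠ ≈ 52.43°
pole (1 + j26·0.25) = 1 + j6.5 → |·| ≈ 6.5765, ∠ ≈ 81.25°
pole (1 + j26·0.005) = 1 + j0.13 → |·| ≈ 1.0084, ∠ ≈ 7.41°
|L| = 0.25 · 1.6401 / (6.5765 · 1.0084) ≈ 0.061828
Gain = 20 log₁₀(0.061828) ≈ -24.18 dB
∠L = (52.43°) − (81.25° + 7.41°) = -36.23°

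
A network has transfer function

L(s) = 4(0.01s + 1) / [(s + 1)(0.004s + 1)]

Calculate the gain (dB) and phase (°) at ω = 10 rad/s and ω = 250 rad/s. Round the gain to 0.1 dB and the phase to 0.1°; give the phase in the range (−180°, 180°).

ω = 10: -8.0 dB, -80.9°; ω = 250: -30.3 dB, -66.6°

At ω = 10 rad/s:
zero (1 + j10·0.01) = 1 + j0.1 → |·| ≈ 1.005, ∠ ≈ 5.71°
pole (1 + j10·1) = 1 + j10 → |·| ≈ 10.05, ∠ ≈ 84.29°
pole (1 + j10·0.004) = 1 + j0.04 → |·| ≈ 1.0008, ∠ ≈ 2.29°
|L| = 4 · 1.005 / (10.05 · 1.0008) ≈ 0.39968
Gain = 20 log₁₀(0.39968) ≈ -7.97 dB
∠L = (5.71°) − (84.29° + 2.29°) = -80.87°

At ω = 250 rad/s:
zero (1 + j250·0.01) = 1 + j2.5 → |·| ≈ 2.6926, ∠ ≈ 68.20°
pole (1 + j250·1) = 1 + j250 → |·| ≈ 250, ∠ ≈ 89.77°
pole (1 + j250·0.004) = 1 + j1 → |·| ≈ 1.4142, ∠ ≈ 45.00°
|L| = 4 · 2.6926 / (250 · 1.4142) ≈ 0.030464
Gain = 20 log₁₀(0.030464) ≈ -30.32 dB
∠L = (68.20°) − (89.77° + 45.00°) = -66.57°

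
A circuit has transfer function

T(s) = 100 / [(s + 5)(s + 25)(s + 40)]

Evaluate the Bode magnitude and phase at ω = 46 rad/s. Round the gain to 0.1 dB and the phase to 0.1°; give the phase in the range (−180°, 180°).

At s = jω = j46:
pole (s+5): 5 + j46 → |·| = √(5²+46²) = √2141 ≈ 46.271, ∠ = arctan(46/5) ≈ 83.80°
pole (s+25): 25 + j46 → |·| = √(25²+46²) = √2741 ≈ 52.355, ∠ = arctan(46/25) ≈ 61.48°
pole (s+40): 40 + j46 → |·| = √(40²+46²) = √3716 ≈ 60.959, ∠ = arctan(46/40) ≈ 48.99°
|T| = 100 / 1.4767e+05 ≈ 0.00067719
Gain = 20 log₁₀(0.00067719) ≈ -63.39 dB
∠T = 0.00° − 194.27° = -194.27° ≡ 165.73° (principal value)

-63.4 dB, 165.7°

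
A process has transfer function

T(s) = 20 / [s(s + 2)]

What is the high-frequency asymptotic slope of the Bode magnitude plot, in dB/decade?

Each pole contributes −20 dB/decade at high frequency; each zero contributes +20 dB/decade.
Net: 0 zero(s) − 2 pole(s) → -40 dB/decade.

-40 dB/decade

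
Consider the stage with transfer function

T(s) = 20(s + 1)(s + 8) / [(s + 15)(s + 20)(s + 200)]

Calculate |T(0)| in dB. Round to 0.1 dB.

-51.5 dB

T(0) = 20·1·8 / (15·20·200) ≈ 0.0026667
20 log₁₀(0.0026667) ≈ -51.48 dB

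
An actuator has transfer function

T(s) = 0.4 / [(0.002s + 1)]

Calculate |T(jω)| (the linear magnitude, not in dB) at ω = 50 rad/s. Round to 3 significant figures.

0.398

At ω = 50 rad/s:
pole (1 + j50·0.002) = 1 + j0.1 → |·| ≈ 1.005, ∠ ≈ 5.71°
|T| = 0.4 · 1 / (1.005) ≈ 0.39801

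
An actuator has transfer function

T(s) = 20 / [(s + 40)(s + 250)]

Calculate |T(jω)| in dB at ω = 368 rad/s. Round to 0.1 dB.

At s = jω = j368:
pole (s+40): 40 + j368 → |·| = √(40²+368²) = √137024 ≈ 370.17, ∠ = arctan(368/40) ≈ 83.80°
pole (s+250): 250 + j368 → |·| = √(250²+368²) = √197924 ≈ 444.89, ∠ = arctan(368/250) ≈ 55.81°
|T| = 20 / 1.6468e+05 ≈ 0.00012145
Gain = 20 log₁₀(0.00012145) ≈ -78.31 dB

-78.3 dB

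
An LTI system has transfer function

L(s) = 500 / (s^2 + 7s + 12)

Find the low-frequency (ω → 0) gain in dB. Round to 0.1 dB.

L(0) = 500 / 12 ≈ 41.667
20 log₁₀(41.667) ≈ 32.40 dB

32.4 dB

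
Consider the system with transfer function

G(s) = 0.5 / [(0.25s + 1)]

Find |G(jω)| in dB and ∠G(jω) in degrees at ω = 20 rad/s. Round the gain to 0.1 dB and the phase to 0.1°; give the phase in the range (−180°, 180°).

At ω = 20 rad/s:
pole (1 + j20·0.25) = 1 + j5 → |·| ≈ 5.099, ∠ ≈ 78.69°
|G| = 0.5 · 1 / (5.099) ≈ 0.098058
Gain = 20 log₁₀(0.098058) ≈ -20.17 dB
∠G = (0°) − (78.69°) = -78.69°

-20.2 dB, -78.7°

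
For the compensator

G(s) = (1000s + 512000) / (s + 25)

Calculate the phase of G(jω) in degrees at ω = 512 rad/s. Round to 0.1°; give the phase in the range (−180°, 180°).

-42.2°

Substitute s = j512:
Numerator: 1000(j512) + 512000 = 512000 + j512000
Denominator: (j512) + 25 = 25 + j512
|N| = √(512000² + 512000²) ≈ 7.2408e+05, ∠N ≈ 45.00°
|D| = √(25² + 512²) ≈ 512.61, ∠D ≈ 87.20°
∠G = 45.00° − 87.20° = -42.20°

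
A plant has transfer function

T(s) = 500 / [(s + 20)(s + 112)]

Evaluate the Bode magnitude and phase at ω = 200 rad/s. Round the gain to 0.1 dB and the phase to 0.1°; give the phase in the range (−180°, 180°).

-39.3 dB, -145.0°

At s = jω = j200:
pole (s+20): 20 + j200 → |·| = √(20²+200²) = √40400 ≈ 201, ∠ = arctan(200/20) ≈ 84.29°
pole (s+112): 112 + j200 → |·| = √(112²+200²) = √52544 ≈ 229.22, ∠ = arctan(200/112) ≈ 60.75°
|T| = 500 / 46073 ≈ 0.010852
Gain = 20 log₁₀(0.010852) ≈ -39.29 dB
∠T = 0.00° − 145.04° = -145.04°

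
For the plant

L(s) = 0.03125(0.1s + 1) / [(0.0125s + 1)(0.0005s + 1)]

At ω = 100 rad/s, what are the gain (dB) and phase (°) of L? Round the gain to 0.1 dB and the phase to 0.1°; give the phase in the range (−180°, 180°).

-14.2 dB, 30.1°

At ω = 100 rad/s:
zero (1 + j100·0.1) = 1 + j10 → |·| ≈ 10.05, ∠ ≈ 84.29°
pole (1 + j100·0.0125) = 1 + j1.25 → |·| ≈ 1.6008, ∠ ≈ 51.34°
pole (1 + j100·0.0005) = 1 + j0.05 → |·| ≈ 1.0012, ∠ ≈ 2.86°
|L| = 0.03125 · 10.05 / (1.6008 · 1.0012) ≈ 0.19596
Gain = 20 log₁₀(0.19596) ≈ -14.16 dB
∠L = (84.29°) − (51.34° + 2.86°) = 30.09°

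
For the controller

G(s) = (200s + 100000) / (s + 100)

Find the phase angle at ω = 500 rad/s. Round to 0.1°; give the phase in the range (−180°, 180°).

-33.7°

Substitute s = j500:
Numerator: 200(j500) + 100000 = 100000 + j100000
Denominator: (j500) + 100 = 100 + j500
|N| = √(100000² + 100000²) ≈ 1.4142e+05, ∠N ≈ 45.00°
|D| = √(100² + 500²) ≈ 509.9, ∠D ≈ 78.69°
∠G = 45.00° − 78.69° = -33.69°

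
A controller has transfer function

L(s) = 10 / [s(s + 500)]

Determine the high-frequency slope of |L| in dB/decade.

-40 dB/decade

Each pole contributes −20 dB/decade at high frequency; each zero contributes +20 dB/decade.
Net: 0 zero(s) − 2 pole(s) → -40 dB/decade.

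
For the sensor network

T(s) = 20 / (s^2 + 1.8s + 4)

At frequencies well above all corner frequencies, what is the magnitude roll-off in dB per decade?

-40 dB/decade

Each pole contributes −20 dB/decade at high frequency; each zero contributes +20 dB/decade.
Net: 0 zero(s) − 2 pole(s) → -40 dB/decade.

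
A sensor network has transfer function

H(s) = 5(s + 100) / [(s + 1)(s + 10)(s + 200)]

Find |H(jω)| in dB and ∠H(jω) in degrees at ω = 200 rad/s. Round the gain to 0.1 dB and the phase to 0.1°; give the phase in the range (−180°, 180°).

-80.1 dB, -158.4°

At s = jω = j200:
zero (s+100): 100 + j200 → |·| = √(100²+200²) = √50000 ≈ 223.61, ∠ = arctan(200/100) ≈ 63.43°
pole (s+1): 1 + j200 → |·| = √(1²+200²) = √40001 ≈ 200, ∠ = arctan(200/1) ≈ 89.71°
pole (s+10): 10 + j200 → |·| = √(10²+200²) = √40100 ≈ 200.25, ∠ = arctan(200/10) ≈ 87.14°
pole (s+200): 200 + j200 → |·| = √(200²+200²) = √80000 ≈ 282.84, ∠ = arctan(200/200) ≈ 45.00°
|H| = 5 · 223.61 / 1.1328e+07 ≈ 9.8698e-05
Gain = 20 log₁₀(9.8698e-05) ≈ -80.11 dB
∠H = 63.43° − 221.85° = -158.42°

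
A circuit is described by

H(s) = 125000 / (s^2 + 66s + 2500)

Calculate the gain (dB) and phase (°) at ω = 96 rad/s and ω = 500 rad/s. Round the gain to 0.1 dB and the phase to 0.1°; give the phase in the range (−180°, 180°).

ω = 96: 22.6 dB, -136.7°; ω = 500: -6.0 dB, -172.4°

At s = jω = j96:
quadratic: (j96)² + 66·j96 + 2500 = -6716 + j6336 → |·| ≈ 9233.1, ∠ ≈ 136.67°
|H| = 125000 / 9233.1 ≈ 13.538
Gain = 20 log₁₀(13.538) ≈ 22.63 dB
∠H = 0.00° − 136.67° = -136.67°

At s = jω = j500:
quadratic: (j500)² + 66·j500 + 2500 = -247500 + j33000 → |·| ≈ 2.4969e+05, ∠ ≈ 172.41°
|H| = 125000 / 2.4969e+05 ≈ 0.50062
Gain = 20 log₁₀(0.50062) ≈ -6.01 dB
∠H = 0.00° − 172.41° = -172.41°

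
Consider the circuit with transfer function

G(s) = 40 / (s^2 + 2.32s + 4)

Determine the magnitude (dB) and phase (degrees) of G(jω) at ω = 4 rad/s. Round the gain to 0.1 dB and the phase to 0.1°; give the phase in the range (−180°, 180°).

At s = jω = j4:
quadratic: (j4)² + 2.32·j4 + 4 = -12 + j9.28 → |·| ≈ 15.17, ∠ ≈ 142.28°
|G| = 40 / 15.17 ≈ 2.6368
Gain = 20 log₁₀(2.6368) ≈ 8.42 dB
∠G = 0.00° − 142.28° = -142.28°

8.4 dB, -142.3°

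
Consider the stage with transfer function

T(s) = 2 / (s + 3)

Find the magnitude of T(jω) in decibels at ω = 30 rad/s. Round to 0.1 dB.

Substitute s = j30:
Numerator: 2 = 2 + j0
Denominator: (j30) + 3 = 3 + j30
|N| = √(2² + 0²) ≈ 2, ∠N ≈ 0.00°
|D| = √(3² + 30²) ≈ 30.15, ∠D ≈ 84.29°
|T| = 2 / 30.15 ≈ 0.066335
Gain = 20 log₁₀(0.066335) ≈ -23.57 dB

-23.6 dB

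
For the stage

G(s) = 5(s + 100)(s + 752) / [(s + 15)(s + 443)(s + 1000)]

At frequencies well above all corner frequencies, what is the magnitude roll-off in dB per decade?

Each pole contributes −20 dB/decade at high frequency; each zero contributes +20 dB/decade.
Net: 2 zero(s) − 3 pole(s) → -20 dB/decade.

-20 dB/decade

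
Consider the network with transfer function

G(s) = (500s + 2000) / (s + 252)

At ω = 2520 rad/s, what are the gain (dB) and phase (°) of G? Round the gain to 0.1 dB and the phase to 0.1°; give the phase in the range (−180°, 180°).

Substitute s = j2520:
Numerator: 500(j2520) + 2000 = 2000 + j1260000
Denominator: (j2520) + 252 = 252 + j2520
|N| = √(2000² + 1260000²) ≈ 1.26e+06, ∠N ≈ 89.91°
|D| = √(252² + 2520²) ≈ 2532.6, ∠D ≈ 84.29°
|G| = 1.26e+06 / 2532.6 ≈ 497.51
Gain = 20 log₁₀(497.51) ≈ 53.94 dB
∠G = 89.91° − 84.29° = 5.62°

53.9 dB, 5.6°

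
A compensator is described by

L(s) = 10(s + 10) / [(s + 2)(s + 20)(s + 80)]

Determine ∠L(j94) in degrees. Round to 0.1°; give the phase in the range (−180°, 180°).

-132.4°

At s = jω = j94:
zero (s+10): 10 + j94 → |·| = √(10²+94²) = √8936 ≈ 94.53, ∠ = arctan(94/10) ≈ 83.93°
pole (s+2): 2 + j94 → |·| = √(2²+94²) = √8840 ≈ 94.021, ∠ = arctan(94/2) ≈ 88.78°
pole (s+20): 20 + j94 → |·| = √(20²+94²) = √9236 ≈ 96.104, ∠ = arctan(94/20) ≈ 77.99°
pole (s+80): 80 + j94 → |·| = √(80²+94²) = √15236 ≈ 123.43, ∠ = arctan(94/80) ≈ 49.60°
∠L = 83.93° − 216.37° = -132.44°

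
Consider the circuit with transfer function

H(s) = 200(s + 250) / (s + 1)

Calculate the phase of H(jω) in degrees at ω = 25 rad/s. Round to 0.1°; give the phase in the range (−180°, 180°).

At s = jω = j25:
zero (s+250): 250 + j25 → |·| = √(250²+25²) = √63125 ≈ 251.25, ∠ = arctan(25/250) ≈ 5.71°
pole (s+1): 1 + j25 → |·| = √(1²+25²) = √626 ≈ 25.02, ∠ = arctan(25/1) ≈ 87.71°
∠H = 5.71° − 87.71° = -82.00°

-82.0°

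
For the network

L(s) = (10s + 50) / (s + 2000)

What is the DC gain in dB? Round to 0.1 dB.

L(0) = 50 / 2000 = 0.025
20 log₁₀(0.025) ≈ -32.04 dB

-32.0 dB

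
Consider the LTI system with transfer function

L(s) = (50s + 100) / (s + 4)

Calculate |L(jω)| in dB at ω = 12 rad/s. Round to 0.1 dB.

33.6 dB

Substitute s = j12:
Numerator: 50(j12) + 100 = 100 + j600
Denominator: (j12) + 4 = 4 + j12
|N| = √(100² + 600²) ≈ 608.28, ∠N ≈ 80.54°
|D| = √(4² + 12²) ≈ 12.649, ∠D ≈ 71.57°
|L| = 608.28 / 12.649 ≈ 48.089
Gain = 20 log₁₀(48.089) ≈ 33.64 dB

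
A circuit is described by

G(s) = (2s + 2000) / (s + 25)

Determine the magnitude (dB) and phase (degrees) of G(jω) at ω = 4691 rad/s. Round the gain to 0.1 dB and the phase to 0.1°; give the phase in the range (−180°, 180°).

6.2 dB, -11.7°

Substitute s = j4691:
Numerator: 2(j4691) + 2000 = 2000 + j9382
Denominator: (j4691) + 25 = 25 + j4691
|N| = √(2000² + 9382²) ≈ 9592.8, ∠N ≈ 77.97°
|D| = √(25² + 4691²) ≈ 4691.1, ∠D ≈ 89.69°
|G| = 9592.8 / 4691.1 ≈ 2.0449
Gain = 20 log₁₀(2.0449) ≈ 6.21 dB
∠G = 77.97° − 89.69° = -11.72°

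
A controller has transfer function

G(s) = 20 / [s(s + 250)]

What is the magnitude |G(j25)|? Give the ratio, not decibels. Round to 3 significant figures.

At s = jω = j25:
pole (s+250): 250 + j25 → |·| = √(250²+25²) = √63125 ≈ 251.25, ∠ = arctan(25/250) ≈ 5.71°
pole at origin: |s| = 25, ∠ = 90.00° (in denominator)
|G| = 20 / 6281.2 ≈ 0.0031841

0.00318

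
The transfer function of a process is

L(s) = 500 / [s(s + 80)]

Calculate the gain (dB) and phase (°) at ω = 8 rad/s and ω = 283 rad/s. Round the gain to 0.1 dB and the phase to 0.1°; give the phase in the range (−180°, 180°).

At s = jω = j8:
pole (s+80): 80 + j8 → |·| = √(80²+8²) = √6464 ≈ 80.399, ∠ = arctan(8/80) ≈ 5.71°
pole at origin: |s| = 8, ∠ = 90.00° (in denominator)
|L| = 500 / 643.19 ≈ 0.77738
Gain = 20 log₁₀(0.77738) ≈ -2.19 dB
∠L = 0.00° − 95.71° = -95.71°

At s = jω = j283:
pole (s+80): 80 + j283 → |·| = √(80²+283²) = √86489 ≈ 294.09, ∠ = arctan(283/80) ≈ 74.22°
pole at origin: |s| = 283, ∠ = 90.00° (in denominator)
|L| = 500 / 83227 ≈ 0.0060077
Gain = 20 log₁₀(0.0060077) ≈ -44.43 dB
∠L = 0.00° − 164.22° = -164.22°

ω = 8: -2.2 dB, -95.7°; ω = 283: -44.4 dB, -164.2°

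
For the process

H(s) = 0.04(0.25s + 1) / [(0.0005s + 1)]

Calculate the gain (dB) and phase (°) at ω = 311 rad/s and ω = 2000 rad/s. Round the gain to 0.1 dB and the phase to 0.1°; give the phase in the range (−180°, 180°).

ω = 311: 9.8 dB, 80.4°; ω = 2000: 23.0 dB, 44.9°

At ω = 311 rad/s:
zero (1 + j311·0.25) = 1 + j77.75 → |·| ≈ 77.756, ∠ ≈ 89.26°
pole (1 + j311·0.0005) = 1 + j0.1555 → |·| ≈ 1.012, ∠ ≈ 8.84°
|H| = 0.04 · 77.756 / (1.012) ≈ 3.0734
Gain = 20 log₁₀(3.0734) ≈ 9.75 dB
∠H = (89.26°) − (8.84°) = 80.42°

At ω = 2000 rad/s:
zero (1 + j2000·0.25) = 1 + j500 → |·| ≈ 500, ∠ ≈ 89.89°
pole (1 + j2000·0.0005) = 1 + j1 → |·| ≈ 1.4142, ∠ ≈ 45.00°
|H| = 0.04 · 500 / (1.4142) ≈ 14.142
Gain = 20 log₁₀(14.142) ≈ 23.01 dB
∠H = (89.89°) − (45.00°) = 44.89°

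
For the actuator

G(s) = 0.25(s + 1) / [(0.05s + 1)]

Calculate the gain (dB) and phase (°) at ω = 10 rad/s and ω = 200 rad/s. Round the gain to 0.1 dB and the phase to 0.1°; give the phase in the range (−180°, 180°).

At ω = 10 rad/s:
zero (1 + j10·1) = 1 + j10 → |·| ≈ 10.05, ∠ ≈ 84.29°
pole (1 + j10·0.05) = 1 + j0.5 → |·| ≈ 1.118, ∠ ≈ 26.57°
|G| = 0.25 · 10.05 / (1.118) ≈ 2.2473
Gain = 20 log₁₀(2.2473) ≈ 7.03 dB
∠G = (84.29°) − (26.57°) = 57.72°

At ω = 200 rad/s:
zero (1 + j200·1) = 1 + j200 → |·| ≈ 200, ∠ ≈ 89.71°
pole (1 + j200·0.05) = 1 + j10 → |·| ≈ 10.05, ∠ ≈ 84.29°
|G| = 0.25 · 200 / (10.05) ≈ 4.9751
Gain = 20 log₁₀(4.9751) ≈ 13.94 dB
∠G = (89.71°) − (84.29°) = 5.42°

ω = 10: 7.0 dB, 57.7°; ω = 200: 13.9 dB, 5.4°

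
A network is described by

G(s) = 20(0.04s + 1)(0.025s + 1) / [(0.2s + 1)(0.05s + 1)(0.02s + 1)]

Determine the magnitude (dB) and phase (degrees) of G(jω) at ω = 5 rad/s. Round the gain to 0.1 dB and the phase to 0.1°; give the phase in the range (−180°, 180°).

22.9 dB, -46.3°

At ω = 5 rad/s:
zero (1 + j5·0.04) = 1 + j0.2 → |·| ≈ 1.0198, ∠ ≈ 11.31°
zero (1 + j5·0.025) = 1 + j0.125 → |·| ≈ 1.0078, ∠ ≈ 7.13°
pole (1 + j5·0.2) = 1 + j1 → |·| ≈ 1.4142, ∠ ≈ 45.00°
pole (1 + j5·0.05) = 1 + j0.25 → |·| ≈ 1.0308, ∠ ≈ 14.04°
pole (1 + j5·0.02) = 1 + j0.1 → |·| ≈ 1.005, ∠ ≈ 5.71°
|G| = 20 · 1.0198 · 1.0078 / (1.4142 · 1.0308 · 1.005) ≈ 14.03
Gain = 20 log₁₀(14.03) ≈ 22.94 dB
∠G = (11.31° + 7.13°) − (45.00° + 14.04° + 5.71°) = -46.31°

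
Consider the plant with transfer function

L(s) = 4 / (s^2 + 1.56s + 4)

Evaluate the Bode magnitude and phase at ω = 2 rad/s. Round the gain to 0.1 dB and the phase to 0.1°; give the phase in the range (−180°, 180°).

At s = jω = j2:
quadratic: (j2)² + 1.56·j2 + 4 = 0 + j3.12 → |·| ≈ 3.12, ∠ ≈ 90.00°
|L| = 4 / 3.12 ≈ 1.2821
Gain = 20 log₁₀(1.2821) ≈ 2.16 dB
∠L = 0.00° − 90.00° = -90.00°

2.2 dB, -90.0°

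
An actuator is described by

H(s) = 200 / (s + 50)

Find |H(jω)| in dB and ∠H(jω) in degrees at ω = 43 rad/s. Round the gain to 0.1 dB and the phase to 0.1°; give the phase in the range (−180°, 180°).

9.6 dB, -40.7°

Substitute s = j43:
Numerator: 200 = 200 + j0
Denominator: (j43) + 50 = 50 + j43
|N| = √(200² + 0²) ≈ 200, ∠N ≈ 0.00°
|D| = √(50² + 43²) ≈ 65.947, ∠D ≈ 40.70°
|H| = 200 / 65.947 ≈ 3.0327
Gain = 20 log₁₀(3.0327) ≈ 9.64 dB
∠H = 0.00° − 40.70° = -40.70°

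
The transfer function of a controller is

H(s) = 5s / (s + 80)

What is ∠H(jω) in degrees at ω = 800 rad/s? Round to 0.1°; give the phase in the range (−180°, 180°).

5.7°

At s = jω = j800:
zero at origin: s = j800 → |·| = 800, ∠ = 90.00°
pole (s+80): 80 + j800 → |·| = √(80²+800²) = √646400 ≈ 803.99, ∠ = arctan(800/80) ≈ 84.29°
∠H = 90.00° − 84.29° = 5.71°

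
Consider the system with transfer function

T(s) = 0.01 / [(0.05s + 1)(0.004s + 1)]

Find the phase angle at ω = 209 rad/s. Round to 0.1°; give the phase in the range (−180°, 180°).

At ω = 209 rad/s:
pole (1 + j209·0.05) = 1 + j10.45 → |·| ≈ 10.498, ∠ ≈ 84.53°
pole (1 + j209·0.004) = 1 + j0.836 → |·| ≈ 1.3034, ∠ ≈ 39.90°
∠T = (0°) − (84.53° + 39.90°) = -124.43°

-124.4°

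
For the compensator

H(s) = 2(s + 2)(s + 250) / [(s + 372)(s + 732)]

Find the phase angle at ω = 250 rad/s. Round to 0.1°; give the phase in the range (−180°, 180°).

At s = jω = j250:
zero (s+2): 2 + j250 → |·| = √(2²+250²) = √62504 ≈ 250.01, ∠ = arctan(250/2) ≈ 89.54°
zero (s+250): 250 + j250 → |·| = √(250²+250²) = √125000 ≈ 353.55, ∠ = arctan(250/250) ≈ 45.00°
pole (s+372): 372 + j250 → |·| = √(372²+250²) = √200884 ≈ 448.2, ∠ = arctan(250/372) ≈ 33.90°
pole (s+732): 732 + j250 → |·| = √(732²+250²) = √598324 ≈ 773.51, ∠ = arctan(250/732) ≈ 18.86°
∠H = 134.54° − 52.76° = 81.78°

81.8°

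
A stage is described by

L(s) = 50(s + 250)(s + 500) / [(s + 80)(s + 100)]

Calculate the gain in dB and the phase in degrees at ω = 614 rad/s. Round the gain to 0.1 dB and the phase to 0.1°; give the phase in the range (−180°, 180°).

36.7 dB, -44.6°

At s = jω = j614:
zero (s+250): 250 + j614 → |·| = √(250²+614²) = √439496 ≈ 662.94, ∠ = arctan(614/250) ≈ 67.85°
zero (s+500): 500 + j614 → |·| = √(500²+614²) = √626996 ≈ 791.83, ∠ = arctan(614/500) ≈ 50.84°
pole (s+80): 80 + j614 → |·| = √(80²+614²) = √383396 ≈ 619.19, ∠ = arctan(614/80) ≈ 82.58°
pole (s+100): 100 + j614 → |·| = √(100²+614²) = √386996 ≈ 622.09, ∠ = arctan(614/100) ≈ 80.75°
|L| = 50 · 5.2494e+05 / 3.8519e+05 ≈ 68.14
Gain = 20 log₁₀(68.14) ≈ 36.67 dB
∠L = 118.69° − 163.33° = -44.64°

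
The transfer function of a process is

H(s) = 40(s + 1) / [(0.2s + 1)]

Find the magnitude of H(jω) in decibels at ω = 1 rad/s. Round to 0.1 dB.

34.9 dB

At ω = 1 rad/s:
zero (1 + j1·1) = 1 + j1 → |·| ≈ 1.4142, ∠ ≈ 45.00°
pole (1 + j1·0.2) = 1 + j0.2 → |·| ≈ 1.0198, ∠ ≈ 11.31°
|H| = 40 · 1.4142 / (1.0198) ≈ 55.47
Gain = 20 log₁₀(55.47) ≈ 34.88 dB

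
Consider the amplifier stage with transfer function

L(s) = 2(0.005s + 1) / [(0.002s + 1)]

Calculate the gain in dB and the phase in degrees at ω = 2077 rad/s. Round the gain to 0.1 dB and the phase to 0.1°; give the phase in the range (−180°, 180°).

At ω = 2077 rad/s:
zero (1 + j2077·0.005) = 1 + j10.385 → |·| ≈ 10.433, ∠ ≈ 84.50°
pole (1 + j2077·0.002) = 1 + j4.154 → |·| ≈ 4.2727, ∠ ≈ 76.46°
|L| = 2 · 10.433 / (4.2727) ≈ 4.8836
Gain = 20 log₁₀(4.8836) ≈ 13.77 dB
∠L = (84.50°) − (76.46°) = 8.04°

13.8 dB, 8.0°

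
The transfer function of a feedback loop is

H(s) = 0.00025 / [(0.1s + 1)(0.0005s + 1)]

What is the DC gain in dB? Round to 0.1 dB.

-72.0 dB

H(0) = 0.00025 · 1 / 1 = 0.00025
20 log₁₀(0.00025) ≈ -72.04 dB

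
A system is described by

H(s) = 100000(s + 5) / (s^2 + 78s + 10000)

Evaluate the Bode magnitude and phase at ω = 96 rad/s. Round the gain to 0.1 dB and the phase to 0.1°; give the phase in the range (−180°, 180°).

62.1 dB, 3.0°

At s = jω = j96:
zero (s+5): 5 + j96 → |·| = √(5²+96²) = √9241 ≈ 96.13, ∠ = arctan(96/5) ≈ 87.02°
quadratic: (j96)² + 78·j96 + 10000 = 784 + j7488 → |·| ≈ 7528.9, ∠ ≈ 84.02°
|H| = 100000 · 96.13 / 7528.9 ≈ 1276.8
Gain = 20 log₁₀(1276.8) ≈ 62.12 dB
∠H = 87.02° − 84.02° = 3.00°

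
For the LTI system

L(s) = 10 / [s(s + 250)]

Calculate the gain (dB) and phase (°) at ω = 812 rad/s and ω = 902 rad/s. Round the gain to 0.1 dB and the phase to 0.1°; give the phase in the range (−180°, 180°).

At s = jω = j812:
pole (s+250): 250 + j812 → |·| = √(250²+812²) = √721844 ≈ 849.61, ∠ = arctan(812/250) ≈ 72.89°
pole at origin: |s| = 812, ∠ = 90.00° (in denominator)
|L| = 10 / 6.8988e+05 ≈ 1.4495e-05
Gain = 20 log₁₀(1.4495e-05) ≈ -96.78 dB
∠L = 0.00° − 162.89° = -162.89°

At s = jω = j902:
pole (s+250): 250 + j902 → |·| = √(250²+902²) = √876104 ≈ 936, ∠ = arctan(902/250) ≈ 74.51°
pole at origin: |s| = 902, ∠ = 90.00° (in denominator)
|L| = 10 / 8.4427e+05 ≈ 1.1845e-05
Gain = 20 log₁₀(1.1845e-05) ≈ -98.53 dB
∠L = 0.00° − 164.51° = -164.51°

ω = 812: -96.8 dB, -162.9°; ω = 902: -98.5 dB, -164.5°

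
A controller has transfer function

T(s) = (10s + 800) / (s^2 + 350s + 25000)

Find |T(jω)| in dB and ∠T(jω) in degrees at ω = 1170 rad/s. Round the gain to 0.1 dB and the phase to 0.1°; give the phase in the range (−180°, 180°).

-41.6 dB, -77.0°

Substitute s = j1170:
Numerator: 10(j1170) + 800 = 800 + j11700
Denominator: (j1170)^2 + 350(j1170) + 25000 = -1343900 + j409500
|N| = √(800² + 11700²) ≈ 11727, ∠N ≈ 86.09°
|D| = √(1343900² + 409500²) ≈ 1.4049e+06, ∠D ≈ 163.05°
|T| = 11727 / 1.4049e+06 ≈ 0.0083472
Gain = 20 log₁₀(0.0083472) ≈ -41.57 dB
∠T = 86.09° − 163.05° = -76.96°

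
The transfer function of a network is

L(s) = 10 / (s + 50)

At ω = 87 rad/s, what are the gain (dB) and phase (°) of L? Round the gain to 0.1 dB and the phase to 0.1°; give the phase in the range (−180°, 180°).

At s = jω = j87:
pole (s+50): 50 + j87 → |·| = √(50²+87²) = √10069 ≈ 100.34, ∠ = arctan(87/50) ≈ 60.11°
|L| = 10 / 100.34 ≈ 0.099661
Gain = 20 log₁₀(0.099661) ≈ -20.03 dB
∠L = 0.00° − 60.11° = -60.11°

-20.0 dB, -60.1°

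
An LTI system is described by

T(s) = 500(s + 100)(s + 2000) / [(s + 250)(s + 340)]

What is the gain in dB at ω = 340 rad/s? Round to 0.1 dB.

At s = jω = j340:
zero (s+100): 100 + j340 → |·| = √(100²+340²) = √125600 ≈ 354.4, ∠ = arctan(340/100) ≈ 73.61°
zero (s+2000): 2000 + j340 → |·| = √(2000²+340²) = √4115600 ≈ 2028.7, ∠ = arctan(340/2000) ≈ 9.65°
pole (s+250): 250 + j340 → |·| = √(250²+340²) = √178100 ≈ 422.02, ∠ = arctan(340/250) ≈ 53.67°
pole (s+340): 340 + j340 → |·| = √(340²+340²) = √231200 ≈ 480.83, ∠ = arctan(340/340) ≈ 45.00°
|T| = 500 · 7.1897e+05 / 2.0292e+05 ≈ 1771.6
Gain = 20 log₁₀(1771.6) ≈ 64.97 dB

65.0 dB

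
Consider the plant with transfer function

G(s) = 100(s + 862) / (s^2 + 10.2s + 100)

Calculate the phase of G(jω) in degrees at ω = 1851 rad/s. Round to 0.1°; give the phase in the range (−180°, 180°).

-114.7°

At s = jω = j1851:
zero (s+862): 862 + j1851 → |·| = √(862²+1851²) = √4169245 ≈ 2041.9, ∠ = arctan(1851/862) ≈ 65.03°
quadratic: (j1851)² + 10.2·j1851 + 100 = -3426101 + j18880.2 → |·| ≈ 3.4262e+06, ∠ ≈ 179.68°
∠G = 65.03° − 179.68° = -114.65°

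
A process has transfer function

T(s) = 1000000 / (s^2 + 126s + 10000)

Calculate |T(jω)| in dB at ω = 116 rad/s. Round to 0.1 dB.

36.5 dB

At s = jω = j116:
quadratic: (j116)² + 126·j116 + 10000 = -3456 + j14616 → |·| ≈ 15019, ∠ ≈ 103.30°
|T| = 1000000 / 15019 ≈ 66.582
Gain = 20 log₁₀(66.582) ≈ 36.47 dB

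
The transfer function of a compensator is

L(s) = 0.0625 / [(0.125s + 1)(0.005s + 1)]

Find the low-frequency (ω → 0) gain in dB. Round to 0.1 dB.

L(0) = 0.0625 · 1 / 1 = 0.0625
20 log₁₀(0.0625) ≈ -24.08 dB

-24.1 dB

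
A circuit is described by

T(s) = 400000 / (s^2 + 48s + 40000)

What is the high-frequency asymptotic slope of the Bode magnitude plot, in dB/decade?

-40 dB/decade

Each pole contributes −20 dB/decade at high frequency; each zero contributes +20 dB/decade.
Net: 0 zero(s) − 2 pole(s) → -40 dB/decade.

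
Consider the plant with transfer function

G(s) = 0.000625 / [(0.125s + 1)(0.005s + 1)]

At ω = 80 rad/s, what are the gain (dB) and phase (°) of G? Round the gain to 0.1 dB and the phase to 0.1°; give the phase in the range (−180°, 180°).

At ω = 80 rad/s:
pole (1 + j80·0.125) = 1 + j10 → |·| ≈ 10.05, ∠ ≈ 84.29°
pole (1 + j80·0.005) = 1 + j0.4 → |·| ≈ 1.077, ∠ ≈ 21.80°
|G| = 0.000625 · 1 / (10.05 · 1.077) ≈ 5.7743e-05
Gain = 20 log₁₀(5.7743e-05) ≈ -84.77 dB
∠G = (0°) − (84.29° + 21.80°) = -106.09°

-84.8 dB, -106.1°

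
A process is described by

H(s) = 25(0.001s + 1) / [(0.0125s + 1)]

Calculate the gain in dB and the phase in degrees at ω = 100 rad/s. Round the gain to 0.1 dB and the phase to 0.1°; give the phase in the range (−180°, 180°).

At ω = 100 rad/s:
zero (1 + j100·0.001) = 1 + j0.1 → |·| ≈ 1.005, ∠ ≈ 5.71°
pole (1 + j100·0.0125) = 1 + j1.25 → |·| ≈ 1.6008, ∠ ≈ 51.34°
|H| = 25 · 1.005 / (1.6008) ≈ 15.695
Gain = 20 log₁₀(15.695) ≈ 23.92 dB
∠H = (5.71°) − (51.34°) = -45.63°

23.9 dB, -45.6°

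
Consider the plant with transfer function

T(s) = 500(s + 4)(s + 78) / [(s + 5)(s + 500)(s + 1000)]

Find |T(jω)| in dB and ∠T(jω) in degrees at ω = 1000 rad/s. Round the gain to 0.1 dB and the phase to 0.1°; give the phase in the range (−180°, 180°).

-10.0 dB, -22.8°

At s = jω = j1000:
zero (s+4): 4 + j1000 → |·| = √(4²+1000²) = √1000016 ≈ 1000, ∠ = arctan(1000/4) ≈ 89.77°
zero (s+78): 78 + j1000 → |·| = √(78²+1000²) = √1006084 ≈ 1003, ∠ = arctan(1000/78) ≈ 85.54°
pole (s+5): 5 + j1000 → |·| = √(5²+1000²) = √1000025 ≈ 1000, ∠ = arctan(1000/5) ≈ 89.71°
pole (s+500): 500 + j1000 → |·| = √(500²+1000²) = √1250000 ≈ 1118, ∠ = arctan(1000/500) ≈ 63.43°
pole (s+1000): 1000 + j1000 → |·| = √(1000²+1000²) = √2000000 ≈ 1414.2, ∠ = arctan(1000/1000) ≈ 45.00°
|T| = 500 · 1.003e+06 / 1.5811e+09 ≈ 0.31718
Gain = 20 log₁₀(0.31718) ≈ -9.97 dB
∠T = 175.31° − 198.14° = -22.83°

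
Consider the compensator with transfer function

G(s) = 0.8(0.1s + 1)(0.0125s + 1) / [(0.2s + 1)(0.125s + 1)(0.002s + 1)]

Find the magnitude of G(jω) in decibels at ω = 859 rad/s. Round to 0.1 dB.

At ω = 859 rad/s:
zero (1 + j859·0.1) = 1 + j85.9 → |·| ≈ 85.906, ∠ ≈ 89.33°
zero (1 + j859·0.0125) = 1 + j10.7375 → |·| ≈ 10.784, ∠ ≈ 84.68°
pole (1 + j859·0.2) = 1 + j171.8 → |·| ≈ 171.8, ∠ ≈ 89.67°
pole (1 + j859·0.125) = 1 + j107.375 → |·| ≈ 107.38, ∠ ≈ 89.47°
pole (1 + j859·0.002) = 1 + j1.718 → |·| ≈ 1.9878, ∠ ≈ 59.80°
|G| = 0.8 · 85.906 · 10.784 / (171.8 · 107.38 · 1.9878) ≈ 0.02021
Gain = 20 log₁₀(0.02021) ≈ -33.89 dB

-33.9 dB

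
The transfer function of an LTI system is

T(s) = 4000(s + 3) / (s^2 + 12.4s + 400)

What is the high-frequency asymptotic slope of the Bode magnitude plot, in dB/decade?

-20 dB/decade

Each pole contributes −20 dB/decade at high frequency; each zero contributes +20 dB/decade.
Net: 1 zero(s) − 2 pole(s) → -20 dB/decade.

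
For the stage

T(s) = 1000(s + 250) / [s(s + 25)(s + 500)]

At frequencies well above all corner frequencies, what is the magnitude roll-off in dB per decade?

-40 dB/decade

Each pole contributes −20 dB/decade at high frequency; each zero contributes +20 dB/decade.
Net: 1 zero(s) − 3 pole(s) → -40 dB/decade.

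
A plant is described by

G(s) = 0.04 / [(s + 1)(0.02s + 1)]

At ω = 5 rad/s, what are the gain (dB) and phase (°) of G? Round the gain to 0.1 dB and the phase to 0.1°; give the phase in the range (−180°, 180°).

-42.2 dB, -84.4°

At ω = 5 rad/s:
pole (1 + j5·1) = 1 + j5 → |·| ≈ 5.099, ∠ ≈ 78.69°
pole (1 + j5·0.02) = 1 + j0.1 → |·| ≈ 1.005, ∠ ≈ 5.71°
|G| = 0.04 · 1 / (5.099 · 1.005) ≈ 0.0078056
Gain = 20 log₁₀(0.0078056) ≈ -42.15 dB
∠G = (0°) − (78.69° + 5.71°) = -84.40°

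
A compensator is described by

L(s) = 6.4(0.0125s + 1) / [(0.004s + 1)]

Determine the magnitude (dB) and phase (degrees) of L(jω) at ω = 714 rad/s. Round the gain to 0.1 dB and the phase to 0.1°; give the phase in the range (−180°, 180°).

25.6 dB, 12.9°

At ω = 714 rad/s:
zero (1 + j714·0.0125) = 1 + j8.925 → |·| ≈ 8.9808, ∠ ≈ 83.61°
pole (1 + j714·0.004) = 1 + j2.856 → |·| ≈ 3.026, ∠ ≈ 70.70°
|L| = 6.4 · 8.9808 / (3.026) ≈ 18.994
Gain = 20 log₁₀(18.994) ≈ 25.57 dB
∠L = (83.61°) − (70.70°) = 12.91°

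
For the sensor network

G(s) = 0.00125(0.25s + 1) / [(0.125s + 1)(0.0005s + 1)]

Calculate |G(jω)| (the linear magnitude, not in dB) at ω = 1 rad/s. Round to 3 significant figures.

At ω = 1 rad/s:
zero (1 + j1·0.25) = 1 + j0.25 → |·| ≈ 1.0308, ∠ ≈ 14.04°
pole (1 + j1·0.125) = 1 + j0.125 → |·| ≈ 1.0078, ∠ ≈ 7.13°
pole (1 + j1·0.0005) = 1 + j0.0005 → |·| ≈ 1, ∠ ≈ 0.03°
|G| = 0.00125 · 1.0308 / (1.0078 · 1) ≈ 0.0012785

0.00128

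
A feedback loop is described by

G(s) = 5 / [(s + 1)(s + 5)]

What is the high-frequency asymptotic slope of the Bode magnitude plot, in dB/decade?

Each pole contributes −20 dB/decade at high frequency; each zero contributes +20 dB/decade.
Net: 0 zero(s) − 2 pole(s) → -40 dB/decade.

-40 dB/decade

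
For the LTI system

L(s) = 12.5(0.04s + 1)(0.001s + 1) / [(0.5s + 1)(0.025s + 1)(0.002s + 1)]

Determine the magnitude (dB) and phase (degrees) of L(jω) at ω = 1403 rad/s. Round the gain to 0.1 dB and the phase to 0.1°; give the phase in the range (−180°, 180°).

At ω = 1403 rad/s:
zero (1 + j1403·0.04) = 1 + j56.12 → |·| ≈ 56.129, ∠ ≈ 88.98°
zero (1 + j1403·0.001) = 1 + j1.403 → |·| ≈ 1.7229, ∠ ≈ 54.52°
pole (1 + j1403·0.5) = 1 + j701.5 → |·| ≈ 701.5, ∠ ≈ 89.92°
pole (1 + j1403·0.025) = 1 + j35.075 → |·| ≈ 35.089, ∠ ≈ 88.37°
pole (1 + j1403·0.002) = 1 + j2.806 → |·| ≈ 2.9789, ∠ ≈ 70.38°
|L| = 12.5 · 56.129 · 1.7229 / (701.5 · 35.089 · 2.9789) ≈ 0.016486
Gain = 20 log₁₀(0.016486) ≈ -35.66 dB
∠L = (88.98° + 54.52°) − (89.92° + 88.37° + 70.38°) = -105.17°

-35.7 dB, -105.2°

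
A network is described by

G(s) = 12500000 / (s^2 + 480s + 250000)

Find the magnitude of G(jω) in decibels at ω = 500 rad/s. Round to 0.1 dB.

34.3 dB

At s = jω = j500:
quadratic: (j500)² + 480·j500 + 250000 = 0 + j240000 → |·| ≈ 2.4e+05, ∠ ≈ 90.00°
|G| = 12500000 / 2.4e+05 ≈ 52.083
Gain = 20 log₁₀(52.083) ≈ 34.33 dB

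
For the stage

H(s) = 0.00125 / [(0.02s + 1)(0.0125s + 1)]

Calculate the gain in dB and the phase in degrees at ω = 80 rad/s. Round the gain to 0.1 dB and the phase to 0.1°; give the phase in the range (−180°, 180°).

At ω = 80 rad/s:
pole (1 + j80·0.02) = 1 + j1.6 → |·| ≈ 1.8868, ∠ ≈ 57.99°
pole (1 + j80·0.0125) = 1 + j1 → |·| ≈ 1.4142, ∠ ≈ 45.00°
|H| = 0.00125 · 1 / (1.8868 · 1.4142) ≈ 0.00046846
Gain = 20 log₁₀(0.00046846) ≈ -66.59 dB
∠H = (0°) − (57.99° + 45.00°) = -102.99°

-66.6 dB, -103.0°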